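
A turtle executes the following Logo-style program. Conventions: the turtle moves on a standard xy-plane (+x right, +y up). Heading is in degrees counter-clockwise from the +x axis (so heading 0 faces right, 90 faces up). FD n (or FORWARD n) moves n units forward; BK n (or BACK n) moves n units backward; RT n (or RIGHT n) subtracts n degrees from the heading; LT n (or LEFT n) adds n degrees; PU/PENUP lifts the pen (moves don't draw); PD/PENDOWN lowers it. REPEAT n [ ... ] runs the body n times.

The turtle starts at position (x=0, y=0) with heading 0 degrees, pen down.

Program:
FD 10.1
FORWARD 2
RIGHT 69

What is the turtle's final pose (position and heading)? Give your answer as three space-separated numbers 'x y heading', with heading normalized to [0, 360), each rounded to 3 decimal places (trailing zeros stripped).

Answer: 12.1 0 291

Derivation:
Executing turtle program step by step:
Start: pos=(0,0), heading=0, pen down
FD 10.1: (0,0) -> (10.1,0) [heading=0, draw]
FD 2: (10.1,0) -> (12.1,0) [heading=0, draw]
RT 69: heading 0 -> 291
Final: pos=(12.1,0), heading=291, 2 segment(s) drawn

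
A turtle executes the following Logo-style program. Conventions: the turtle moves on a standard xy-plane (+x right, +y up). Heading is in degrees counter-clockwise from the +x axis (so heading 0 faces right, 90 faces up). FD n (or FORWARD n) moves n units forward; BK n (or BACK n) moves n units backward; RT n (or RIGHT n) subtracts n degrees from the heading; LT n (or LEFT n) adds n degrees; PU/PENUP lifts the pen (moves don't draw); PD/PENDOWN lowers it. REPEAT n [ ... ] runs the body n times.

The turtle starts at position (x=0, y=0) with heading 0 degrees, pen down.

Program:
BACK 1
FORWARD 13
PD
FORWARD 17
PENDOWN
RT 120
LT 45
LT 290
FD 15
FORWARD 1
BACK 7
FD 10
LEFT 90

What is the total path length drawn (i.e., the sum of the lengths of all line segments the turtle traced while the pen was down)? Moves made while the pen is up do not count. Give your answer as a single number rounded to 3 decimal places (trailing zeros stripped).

Answer: 64

Derivation:
Executing turtle program step by step:
Start: pos=(0,0), heading=0, pen down
BK 1: (0,0) -> (-1,0) [heading=0, draw]
FD 13: (-1,0) -> (12,0) [heading=0, draw]
PD: pen down
FD 17: (12,0) -> (29,0) [heading=0, draw]
PD: pen down
RT 120: heading 0 -> 240
LT 45: heading 240 -> 285
LT 290: heading 285 -> 215
FD 15: (29,0) -> (16.713,-8.604) [heading=215, draw]
FD 1: (16.713,-8.604) -> (15.894,-9.177) [heading=215, draw]
BK 7: (15.894,-9.177) -> (21.628,-5.162) [heading=215, draw]
FD 10: (21.628,-5.162) -> (13.436,-10.898) [heading=215, draw]
LT 90: heading 215 -> 305
Final: pos=(13.436,-10.898), heading=305, 7 segment(s) drawn

Segment lengths:
  seg 1: (0,0) -> (-1,0), length = 1
  seg 2: (-1,0) -> (12,0), length = 13
  seg 3: (12,0) -> (29,0), length = 17
  seg 4: (29,0) -> (16.713,-8.604), length = 15
  seg 5: (16.713,-8.604) -> (15.894,-9.177), length = 1
  seg 6: (15.894,-9.177) -> (21.628,-5.162), length = 7
  seg 7: (21.628,-5.162) -> (13.436,-10.898), length = 10
Total = 64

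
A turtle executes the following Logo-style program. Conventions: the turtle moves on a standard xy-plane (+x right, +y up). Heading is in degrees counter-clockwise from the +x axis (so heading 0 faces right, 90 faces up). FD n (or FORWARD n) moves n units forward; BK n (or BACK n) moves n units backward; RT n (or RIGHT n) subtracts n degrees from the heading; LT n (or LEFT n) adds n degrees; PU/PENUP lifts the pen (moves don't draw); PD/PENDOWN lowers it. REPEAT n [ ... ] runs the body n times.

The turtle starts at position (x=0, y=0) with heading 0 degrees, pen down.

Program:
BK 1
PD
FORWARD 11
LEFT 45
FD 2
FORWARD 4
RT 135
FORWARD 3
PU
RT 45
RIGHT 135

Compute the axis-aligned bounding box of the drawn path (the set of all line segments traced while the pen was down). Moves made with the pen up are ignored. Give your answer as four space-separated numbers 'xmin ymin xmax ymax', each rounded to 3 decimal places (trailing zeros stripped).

Answer: -1 0 14.243 4.243

Derivation:
Executing turtle program step by step:
Start: pos=(0,0), heading=0, pen down
BK 1: (0,0) -> (-1,0) [heading=0, draw]
PD: pen down
FD 11: (-1,0) -> (10,0) [heading=0, draw]
LT 45: heading 0 -> 45
FD 2: (10,0) -> (11.414,1.414) [heading=45, draw]
FD 4: (11.414,1.414) -> (14.243,4.243) [heading=45, draw]
RT 135: heading 45 -> 270
FD 3: (14.243,4.243) -> (14.243,1.243) [heading=270, draw]
PU: pen up
RT 45: heading 270 -> 225
RT 135: heading 225 -> 90
Final: pos=(14.243,1.243), heading=90, 5 segment(s) drawn

Segment endpoints: x in {-1, 0, 10, 11.414, 14.243}, y in {0, 1.243, 1.414, 4.243}
xmin=-1, ymin=0, xmax=14.243, ymax=4.243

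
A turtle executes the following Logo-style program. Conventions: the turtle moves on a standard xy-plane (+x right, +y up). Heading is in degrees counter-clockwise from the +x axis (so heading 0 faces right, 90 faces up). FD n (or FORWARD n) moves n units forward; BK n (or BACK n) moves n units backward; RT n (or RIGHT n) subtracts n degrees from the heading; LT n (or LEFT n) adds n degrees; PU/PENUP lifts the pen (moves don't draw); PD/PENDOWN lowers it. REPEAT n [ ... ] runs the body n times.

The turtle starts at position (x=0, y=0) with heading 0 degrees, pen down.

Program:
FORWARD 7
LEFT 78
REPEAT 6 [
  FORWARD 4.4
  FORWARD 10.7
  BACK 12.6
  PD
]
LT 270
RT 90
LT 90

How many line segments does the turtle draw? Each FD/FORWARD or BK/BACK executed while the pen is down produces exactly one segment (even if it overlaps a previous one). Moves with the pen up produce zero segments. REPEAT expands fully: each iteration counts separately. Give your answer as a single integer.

Executing turtle program step by step:
Start: pos=(0,0), heading=0, pen down
FD 7: (0,0) -> (7,0) [heading=0, draw]
LT 78: heading 0 -> 78
REPEAT 6 [
  -- iteration 1/6 --
  FD 4.4: (7,0) -> (7.915,4.304) [heading=78, draw]
  FD 10.7: (7.915,4.304) -> (10.139,14.77) [heading=78, draw]
  BK 12.6: (10.139,14.77) -> (7.52,2.445) [heading=78, draw]
  PD: pen down
  -- iteration 2/6 --
  FD 4.4: (7.52,2.445) -> (8.435,6.749) [heading=78, draw]
  FD 10.7: (8.435,6.749) -> (10.659,17.215) [heading=78, draw]
  BK 12.6: (10.659,17.215) -> (8.04,4.891) [heading=78, draw]
  PD: pen down
  -- iteration 3/6 --
  FD 4.4: (8.04,4.891) -> (8.954,9.195) [heading=78, draw]
  FD 10.7: (8.954,9.195) -> (11.179,19.661) [heading=78, draw]
  BK 12.6: (11.179,19.661) -> (8.559,7.336) [heading=78, draw]
  PD: pen down
  -- iteration 4/6 --
  FD 4.4: (8.559,7.336) -> (9.474,11.64) [heading=78, draw]
  FD 10.7: (9.474,11.64) -> (11.699,22.106) [heading=78, draw]
  BK 12.6: (11.699,22.106) -> (9.079,9.781) [heading=78, draw]
  PD: pen down
  -- iteration 5/6 --
  FD 4.4: (9.079,9.781) -> (9.994,14.085) [heading=78, draw]
  FD 10.7: (9.994,14.085) -> (12.219,24.552) [heading=78, draw]
  BK 12.6: (12.219,24.552) -> (9.599,12.227) [heading=78, draw]
  PD: pen down
  -- iteration 6/6 --
  FD 4.4: (9.599,12.227) -> (10.514,16.531) [heading=78, draw]
  FD 10.7: (10.514,16.531) -> (12.738,26.997) [heading=78, draw]
  BK 12.6: (12.738,26.997) -> (10.119,14.672) [heading=78, draw]
  PD: pen down
]
LT 270: heading 78 -> 348
RT 90: heading 348 -> 258
LT 90: heading 258 -> 348
Final: pos=(10.119,14.672), heading=348, 19 segment(s) drawn
Segments drawn: 19

Answer: 19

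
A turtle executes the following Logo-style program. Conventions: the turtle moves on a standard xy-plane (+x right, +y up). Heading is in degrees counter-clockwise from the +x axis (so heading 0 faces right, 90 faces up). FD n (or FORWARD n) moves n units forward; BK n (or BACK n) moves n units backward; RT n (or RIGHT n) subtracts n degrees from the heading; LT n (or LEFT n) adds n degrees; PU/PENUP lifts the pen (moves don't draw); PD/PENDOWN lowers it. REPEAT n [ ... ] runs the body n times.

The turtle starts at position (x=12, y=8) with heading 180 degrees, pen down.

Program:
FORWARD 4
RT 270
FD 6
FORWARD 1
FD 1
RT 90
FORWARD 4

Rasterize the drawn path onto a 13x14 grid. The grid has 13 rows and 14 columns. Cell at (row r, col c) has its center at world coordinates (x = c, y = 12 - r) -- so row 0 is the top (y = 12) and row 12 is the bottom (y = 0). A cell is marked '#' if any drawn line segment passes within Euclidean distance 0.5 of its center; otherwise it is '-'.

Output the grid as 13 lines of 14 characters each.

Answer: --------------
--------------
--------------
--------------
--------#####-
--------#-----
--------#-----
--------#-----
--------#-----
--------#-----
--------#-----
--------#-----
----#####-----

Derivation:
Segment 0: (12,8) -> (8,8)
Segment 1: (8,8) -> (8,2)
Segment 2: (8,2) -> (8,1)
Segment 3: (8,1) -> (8,0)
Segment 4: (8,0) -> (4,-0)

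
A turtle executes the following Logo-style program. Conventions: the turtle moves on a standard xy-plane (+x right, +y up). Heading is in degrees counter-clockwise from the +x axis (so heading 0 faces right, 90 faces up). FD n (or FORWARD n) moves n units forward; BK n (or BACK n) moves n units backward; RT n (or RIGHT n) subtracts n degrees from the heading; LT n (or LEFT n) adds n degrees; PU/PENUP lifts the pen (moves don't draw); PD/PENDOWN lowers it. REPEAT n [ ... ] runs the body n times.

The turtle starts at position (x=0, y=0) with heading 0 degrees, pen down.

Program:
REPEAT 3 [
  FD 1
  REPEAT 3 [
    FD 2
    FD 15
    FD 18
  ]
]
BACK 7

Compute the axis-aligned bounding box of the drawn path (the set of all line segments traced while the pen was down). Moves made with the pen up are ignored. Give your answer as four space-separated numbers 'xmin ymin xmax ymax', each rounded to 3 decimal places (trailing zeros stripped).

Answer: 0 0 318 0

Derivation:
Executing turtle program step by step:
Start: pos=(0,0), heading=0, pen down
REPEAT 3 [
  -- iteration 1/3 --
  FD 1: (0,0) -> (1,0) [heading=0, draw]
  REPEAT 3 [
    -- iteration 1/3 --
    FD 2: (1,0) -> (3,0) [heading=0, draw]
    FD 15: (3,0) -> (18,0) [heading=0, draw]
    FD 18: (18,0) -> (36,0) [heading=0, draw]
    -- iteration 2/3 --
    FD 2: (36,0) -> (38,0) [heading=0, draw]
    FD 15: (38,0) -> (53,0) [heading=0, draw]
    FD 18: (53,0) -> (71,0) [heading=0, draw]
    -- iteration 3/3 --
    FD 2: (71,0) -> (73,0) [heading=0, draw]
    FD 15: (73,0) -> (88,0) [heading=0, draw]
    FD 18: (88,0) -> (106,0) [heading=0, draw]
  ]
  -- iteration 2/3 --
  FD 1: (106,0) -> (107,0) [heading=0, draw]
  REPEAT 3 [
    -- iteration 1/3 --
    FD 2: (107,0) -> (109,0) [heading=0, draw]
    FD 15: (109,0) -> (124,0) [heading=0, draw]
    FD 18: (124,0) -> (142,0) [heading=0, draw]
    -- iteration 2/3 --
    FD 2: (142,0) -> (144,0) [heading=0, draw]
    FD 15: (144,0) -> (159,0) [heading=0, draw]
    FD 18: (159,0) -> (177,0) [heading=0, draw]
    -- iteration 3/3 --
    FD 2: (177,0) -> (179,0) [heading=0, draw]
    FD 15: (179,0) -> (194,0) [heading=0, draw]
    FD 18: (194,0) -> (212,0) [heading=0, draw]
  ]
  -- iteration 3/3 --
  FD 1: (212,0) -> (213,0) [heading=0, draw]
  REPEAT 3 [
    -- iteration 1/3 --
    FD 2: (213,0) -> (215,0) [heading=0, draw]
    FD 15: (215,0) -> (230,0) [heading=0, draw]
    FD 18: (230,0) -> (248,0) [heading=0, draw]
    -- iteration 2/3 --
    FD 2: (248,0) -> (250,0) [heading=0, draw]
    FD 15: (250,0) -> (265,0) [heading=0, draw]
    FD 18: (265,0) -> (283,0) [heading=0, draw]
    -- iteration 3/3 --
    FD 2: (283,0) -> (285,0) [heading=0, draw]
    FD 15: (285,0) -> (300,0) [heading=0, draw]
    FD 18: (300,0) -> (318,0) [heading=0, draw]
  ]
]
BK 7: (318,0) -> (311,0) [heading=0, draw]
Final: pos=(311,0), heading=0, 31 segment(s) drawn

Segment endpoints: x in {0, 1, 3, 18, 36, 38, 53, 71, 73, 88, 106, 107, 109, 124, 142, 144, 159, 177, 179, 194, 212, 213, 215, 230, 248, 250, 265, 283, 285, 300, 311, 318}, y in {0}
xmin=0, ymin=0, xmax=318, ymax=0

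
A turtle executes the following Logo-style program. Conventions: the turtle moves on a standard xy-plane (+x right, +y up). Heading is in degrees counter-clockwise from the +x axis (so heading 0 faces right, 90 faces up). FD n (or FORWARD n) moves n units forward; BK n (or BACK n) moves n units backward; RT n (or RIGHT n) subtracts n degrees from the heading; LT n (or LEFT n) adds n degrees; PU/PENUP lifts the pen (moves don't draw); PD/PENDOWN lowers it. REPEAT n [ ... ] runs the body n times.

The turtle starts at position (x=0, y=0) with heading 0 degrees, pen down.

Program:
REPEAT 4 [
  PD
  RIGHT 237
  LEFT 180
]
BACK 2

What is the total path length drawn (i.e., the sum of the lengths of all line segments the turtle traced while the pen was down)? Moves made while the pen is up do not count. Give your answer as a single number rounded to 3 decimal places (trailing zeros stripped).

Executing turtle program step by step:
Start: pos=(0,0), heading=0, pen down
REPEAT 4 [
  -- iteration 1/4 --
  PD: pen down
  RT 237: heading 0 -> 123
  LT 180: heading 123 -> 303
  -- iteration 2/4 --
  PD: pen down
  RT 237: heading 303 -> 66
  LT 180: heading 66 -> 246
  -- iteration 3/4 --
  PD: pen down
  RT 237: heading 246 -> 9
  LT 180: heading 9 -> 189
  -- iteration 4/4 --
  PD: pen down
  RT 237: heading 189 -> 312
  LT 180: heading 312 -> 132
]
BK 2: (0,0) -> (1.338,-1.486) [heading=132, draw]
Final: pos=(1.338,-1.486), heading=132, 1 segment(s) drawn

Segment lengths:
  seg 1: (0,0) -> (1.338,-1.486), length = 2
Total = 2

Answer: 2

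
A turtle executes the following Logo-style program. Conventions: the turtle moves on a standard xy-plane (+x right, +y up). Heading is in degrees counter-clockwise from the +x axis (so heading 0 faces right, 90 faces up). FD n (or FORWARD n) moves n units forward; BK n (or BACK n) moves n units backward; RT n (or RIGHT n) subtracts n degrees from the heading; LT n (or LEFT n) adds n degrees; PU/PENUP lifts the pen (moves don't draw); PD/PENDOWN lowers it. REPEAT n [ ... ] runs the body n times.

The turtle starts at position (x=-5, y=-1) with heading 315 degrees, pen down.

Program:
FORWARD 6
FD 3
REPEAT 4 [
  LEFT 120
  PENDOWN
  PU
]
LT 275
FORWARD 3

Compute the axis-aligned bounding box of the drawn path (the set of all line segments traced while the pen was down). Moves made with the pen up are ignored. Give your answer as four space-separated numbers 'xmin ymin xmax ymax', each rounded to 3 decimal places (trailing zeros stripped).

Answer: -5 -7.364 1.364 -1

Derivation:
Executing turtle program step by step:
Start: pos=(-5,-1), heading=315, pen down
FD 6: (-5,-1) -> (-0.757,-5.243) [heading=315, draw]
FD 3: (-0.757,-5.243) -> (1.364,-7.364) [heading=315, draw]
REPEAT 4 [
  -- iteration 1/4 --
  LT 120: heading 315 -> 75
  PD: pen down
  PU: pen up
  -- iteration 2/4 --
  LT 120: heading 75 -> 195
  PD: pen down
  PU: pen up
  -- iteration 3/4 --
  LT 120: heading 195 -> 315
  PD: pen down
  PU: pen up
  -- iteration 4/4 --
  LT 120: heading 315 -> 75
  PD: pen down
  PU: pen up
]
LT 275: heading 75 -> 350
FD 3: (1.364,-7.364) -> (4.318,-7.885) [heading=350, move]
Final: pos=(4.318,-7.885), heading=350, 2 segment(s) drawn

Segment endpoints: x in {-5, -0.757, 1.364}, y in {-7.364, -5.243, -1}
xmin=-5, ymin=-7.364, xmax=1.364, ymax=-1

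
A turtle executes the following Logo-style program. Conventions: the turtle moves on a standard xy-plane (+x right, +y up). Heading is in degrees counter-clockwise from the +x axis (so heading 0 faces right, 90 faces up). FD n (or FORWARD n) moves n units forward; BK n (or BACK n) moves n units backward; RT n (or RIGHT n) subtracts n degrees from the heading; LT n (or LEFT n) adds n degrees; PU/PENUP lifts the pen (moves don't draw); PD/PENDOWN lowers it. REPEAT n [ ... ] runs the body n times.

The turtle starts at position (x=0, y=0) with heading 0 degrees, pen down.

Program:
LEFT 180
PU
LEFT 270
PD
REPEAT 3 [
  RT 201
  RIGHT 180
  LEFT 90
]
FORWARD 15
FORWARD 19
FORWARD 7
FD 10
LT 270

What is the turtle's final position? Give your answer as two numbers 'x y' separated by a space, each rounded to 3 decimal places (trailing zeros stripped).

Answer: 23.154 -45.441

Derivation:
Executing turtle program step by step:
Start: pos=(0,0), heading=0, pen down
LT 180: heading 0 -> 180
PU: pen up
LT 270: heading 180 -> 90
PD: pen down
REPEAT 3 [
  -- iteration 1/3 --
  RT 201: heading 90 -> 249
  RT 180: heading 249 -> 69
  LT 90: heading 69 -> 159
  -- iteration 2/3 --
  RT 201: heading 159 -> 318
  RT 180: heading 318 -> 138
  LT 90: heading 138 -> 228
  -- iteration 3/3 --
  RT 201: heading 228 -> 27
  RT 180: heading 27 -> 207
  LT 90: heading 207 -> 297
]
FD 15: (0,0) -> (6.81,-13.365) [heading=297, draw]
FD 19: (6.81,-13.365) -> (15.436,-30.294) [heading=297, draw]
FD 7: (15.436,-30.294) -> (18.614,-36.531) [heading=297, draw]
FD 10: (18.614,-36.531) -> (23.154,-45.441) [heading=297, draw]
LT 270: heading 297 -> 207
Final: pos=(23.154,-45.441), heading=207, 4 segment(s) drawn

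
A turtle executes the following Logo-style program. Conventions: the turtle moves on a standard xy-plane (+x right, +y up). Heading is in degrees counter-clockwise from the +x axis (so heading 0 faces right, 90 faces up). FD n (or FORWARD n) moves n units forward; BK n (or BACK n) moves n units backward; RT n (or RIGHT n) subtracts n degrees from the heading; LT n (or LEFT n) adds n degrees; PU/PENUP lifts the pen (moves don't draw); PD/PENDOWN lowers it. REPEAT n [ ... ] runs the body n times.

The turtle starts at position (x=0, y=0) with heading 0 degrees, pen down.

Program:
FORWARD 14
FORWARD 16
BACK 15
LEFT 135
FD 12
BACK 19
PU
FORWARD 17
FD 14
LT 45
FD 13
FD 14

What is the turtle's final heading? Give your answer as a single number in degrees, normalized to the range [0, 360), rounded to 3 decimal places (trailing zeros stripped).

Executing turtle program step by step:
Start: pos=(0,0), heading=0, pen down
FD 14: (0,0) -> (14,0) [heading=0, draw]
FD 16: (14,0) -> (30,0) [heading=0, draw]
BK 15: (30,0) -> (15,0) [heading=0, draw]
LT 135: heading 0 -> 135
FD 12: (15,0) -> (6.515,8.485) [heading=135, draw]
BK 19: (6.515,8.485) -> (19.95,-4.95) [heading=135, draw]
PU: pen up
FD 17: (19.95,-4.95) -> (7.929,7.071) [heading=135, move]
FD 14: (7.929,7.071) -> (-1.971,16.971) [heading=135, move]
LT 45: heading 135 -> 180
FD 13: (-1.971,16.971) -> (-14.971,16.971) [heading=180, move]
FD 14: (-14.971,16.971) -> (-28.971,16.971) [heading=180, move]
Final: pos=(-28.971,16.971), heading=180, 5 segment(s) drawn

Answer: 180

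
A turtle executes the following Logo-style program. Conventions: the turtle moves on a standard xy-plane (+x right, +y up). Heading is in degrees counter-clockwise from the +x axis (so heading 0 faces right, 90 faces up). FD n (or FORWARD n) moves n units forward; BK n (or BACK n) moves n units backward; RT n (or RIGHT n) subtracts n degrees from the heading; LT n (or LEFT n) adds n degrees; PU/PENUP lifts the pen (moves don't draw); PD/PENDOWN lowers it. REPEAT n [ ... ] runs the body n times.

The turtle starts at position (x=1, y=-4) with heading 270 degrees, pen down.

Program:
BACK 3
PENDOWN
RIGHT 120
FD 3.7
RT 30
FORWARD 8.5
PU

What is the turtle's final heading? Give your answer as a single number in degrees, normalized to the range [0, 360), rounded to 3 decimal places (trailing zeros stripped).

Answer: 120

Derivation:
Executing turtle program step by step:
Start: pos=(1,-4), heading=270, pen down
BK 3: (1,-4) -> (1,-1) [heading=270, draw]
PD: pen down
RT 120: heading 270 -> 150
FD 3.7: (1,-1) -> (-2.204,0.85) [heading=150, draw]
RT 30: heading 150 -> 120
FD 8.5: (-2.204,0.85) -> (-6.454,8.211) [heading=120, draw]
PU: pen up
Final: pos=(-6.454,8.211), heading=120, 3 segment(s) drawn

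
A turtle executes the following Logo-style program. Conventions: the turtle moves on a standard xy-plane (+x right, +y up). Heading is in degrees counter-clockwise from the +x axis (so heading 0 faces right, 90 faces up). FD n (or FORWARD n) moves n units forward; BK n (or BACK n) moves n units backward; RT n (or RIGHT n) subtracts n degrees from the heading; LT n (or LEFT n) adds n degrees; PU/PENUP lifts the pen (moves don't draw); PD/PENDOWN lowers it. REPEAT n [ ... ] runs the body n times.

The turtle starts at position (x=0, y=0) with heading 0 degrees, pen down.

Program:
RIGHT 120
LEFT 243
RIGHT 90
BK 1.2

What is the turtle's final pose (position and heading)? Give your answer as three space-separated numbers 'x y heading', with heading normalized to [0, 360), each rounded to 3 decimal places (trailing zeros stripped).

Executing turtle program step by step:
Start: pos=(0,0), heading=0, pen down
RT 120: heading 0 -> 240
LT 243: heading 240 -> 123
RT 90: heading 123 -> 33
BK 1.2: (0,0) -> (-1.006,-0.654) [heading=33, draw]
Final: pos=(-1.006,-0.654), heading=33, 1 segment(s) drawn

Answer: -1.006 -0.654 33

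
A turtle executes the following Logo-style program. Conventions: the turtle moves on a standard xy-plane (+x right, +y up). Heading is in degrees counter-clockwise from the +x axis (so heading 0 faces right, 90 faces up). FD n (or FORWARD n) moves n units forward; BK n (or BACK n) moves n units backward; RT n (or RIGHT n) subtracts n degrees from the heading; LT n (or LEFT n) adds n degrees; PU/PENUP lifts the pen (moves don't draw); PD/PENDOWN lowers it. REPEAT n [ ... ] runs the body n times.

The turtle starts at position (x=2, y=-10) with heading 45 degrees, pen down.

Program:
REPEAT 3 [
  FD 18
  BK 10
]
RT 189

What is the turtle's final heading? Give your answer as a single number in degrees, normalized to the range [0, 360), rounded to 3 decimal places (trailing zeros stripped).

Executing turtle program step by step:
Start: pos=(2,-10), heading=45, pen down
REPEAT 3 [
  -- iteration 1/3 --
  FD 18: (2,-10) -> (14.728,2.728) [heading=45, draw]
  BK 10: (14.728,2.728) -> (7.657,-4.343) [heading=45, draw]
  -- iteration 2/3 --
  FD 18: (7.657,-4.343) -> (20.385,8.385) [heading=45, draw]
  BK 10: (20.385,8.385) -> (13.314,1.314) [heading=45, draw]
  -- iteration 3/3 --
  FD 18: (13.314,1.314) -> (26.042,14.042) [heading=45, draw]
  BK 10: (26.042,14.042) -> (18.971,6.971) [heading=45, draw]
]
RT 189: heading 45 -> 216
Final: pos=(18.971,6.971), heading=216, 6 segment(s) drawn

Answer: 216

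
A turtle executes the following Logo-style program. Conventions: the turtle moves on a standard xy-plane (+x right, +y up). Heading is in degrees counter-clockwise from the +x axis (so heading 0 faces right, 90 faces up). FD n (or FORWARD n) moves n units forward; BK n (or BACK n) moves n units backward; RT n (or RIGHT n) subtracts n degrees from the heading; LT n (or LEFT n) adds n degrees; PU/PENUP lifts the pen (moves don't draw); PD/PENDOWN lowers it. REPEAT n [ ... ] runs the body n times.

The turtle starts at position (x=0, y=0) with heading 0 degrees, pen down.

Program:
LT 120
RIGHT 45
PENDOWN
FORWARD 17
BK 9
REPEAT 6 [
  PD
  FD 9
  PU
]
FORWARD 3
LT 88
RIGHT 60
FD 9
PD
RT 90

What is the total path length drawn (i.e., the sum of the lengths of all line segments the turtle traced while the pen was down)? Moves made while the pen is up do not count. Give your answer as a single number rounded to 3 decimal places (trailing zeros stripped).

Answer: 80

Derivation:
Executing turtle program step by step:
Start: pos=(0,0), heading=0, pen down
LT 120: heading 0 -> 120
RT 45: heading 120 -> 75
PD: pen down
FD 17: (0,0) -> (4.4,16.421) [heading=75, draw]
BK 9: (4.4,16.421) -> (2.071,7.727) [heading=75, draw]
REPEAT 6 [
  -- iteration 1/6 --
  PD: pen down
  FD 9: (2.071,7.727) -> (4.4,16.421) [heading=75, draw]
  PU: pen up
  -- iteration 2/6 --
  PD: pen down
  FD 9: (4.4,16.421) -> (6.729,25.114) [heading=75, draw]
  PU: pen up
  -- iteration 3/6 --
  PD: pen down
  FD 9: (6.729,25.114) -> (9.059,33.807) [heading=75, draw]
  PU: pen up
  -- iteration 4/6 --
  PD: pen down
  FD 9: (9.059,33.807) -> (11.388,42.501) [heading=75, draw]
  PU: pen up
  -- iteration 5/6 --
  PD: pen down
  FD 9: (11.388,42.501) -> (13.717,51.194) [heading=75, draw]
  PU: pen up
  -- iteration 6/6 --
  PD: pen down
  FD 9: (13.717,51.194) -> (16.047,59.887) [heading=75, draw]
  PU: pen up
]
FD 3: (16.047,59.887) -> (16.823,62.785) [heading=75, move]
LT 88: heading 75 -> 163
RT 60: heading 163 -> 103
FD 9: (16.823,62.785) -> (14.799,71.555) [heading=103, move]
PD: pen down
RT 90: heading 103 -> 13
Final: pos=(14.799,71.555), heading=13, 8 segment(s) drawn

Segment lengths:
  seg 1: (0,0) -> (4.4,16.421), length = 17
  seg 2: (4.4,16.421) -> (2.071,7.727), length = 9
  seg 3: (2.071,7.727) -> (4.4,16.421), length = 9
  seg 4: (4.4,16.421) -> (6.729,25.114), length = 9
  seg 5: (6.729,25.114) -> (9.059,33.807), length = 9
  seg 6: (9.059,33.807) -> (11.388,42.501), length = 9
  seg 7: (11.388,42.501) -> (13.717,51.194), length = 9
  seg 8: (13.717,51.194) -> (16.047,59.887), length = 9
Total = 80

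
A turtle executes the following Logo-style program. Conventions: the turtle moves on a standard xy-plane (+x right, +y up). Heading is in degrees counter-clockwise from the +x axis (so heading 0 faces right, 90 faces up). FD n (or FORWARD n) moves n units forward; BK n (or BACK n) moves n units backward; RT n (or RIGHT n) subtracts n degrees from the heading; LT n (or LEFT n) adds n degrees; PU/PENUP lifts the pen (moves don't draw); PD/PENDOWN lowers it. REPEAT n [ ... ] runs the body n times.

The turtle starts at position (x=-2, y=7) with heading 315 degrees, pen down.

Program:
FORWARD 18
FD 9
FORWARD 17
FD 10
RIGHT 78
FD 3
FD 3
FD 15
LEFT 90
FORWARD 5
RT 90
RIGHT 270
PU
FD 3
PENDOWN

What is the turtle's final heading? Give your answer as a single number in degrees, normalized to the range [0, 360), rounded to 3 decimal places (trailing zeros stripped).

Answer: 327

Derivation:
Executing turtle program step by step:
Start: pos=(-2,7), heading=315, pen down
FD 18: (-2,7) -> (10.728,-5.728) [heading=315, draw]
FD 9: (10.728,-5.728) -> (17.092,-12.092) [heading=315, draw]
FD 17: (17.092,-12.092) -> (29.113,-24.113) [heading=315, draw]
FD 10: (29.113,-24.113) -> (36.184,-31.184) [heading=315, draw]
RT 78: heading 315 -> 237
FD 3: (36.184,-31.184) -> (34.55,-33.7) [heading=237, draw]
FD 3: (34.55,-33.7) -> (32.916,-36.216) [heading=237, draw]
FD 15: (32.916,-36.216) -> (24.746,-48.796) [heading=237, draw]
LT 90: heading 237 -> 327
FD 5: (24.746,-48.796) -> (28.94,-51.519) [heading=327, draw]
RT 90: heading 327 -> 237
RT 270: heading 237 -> 327
PU: pen up
FD 3: (28.94,-51.519) -> (31.456,-53.153) [heading=327, move]
PD: pen down
Final: pos=(31.456,-53.153), heading=327, 8 segment(s) drawn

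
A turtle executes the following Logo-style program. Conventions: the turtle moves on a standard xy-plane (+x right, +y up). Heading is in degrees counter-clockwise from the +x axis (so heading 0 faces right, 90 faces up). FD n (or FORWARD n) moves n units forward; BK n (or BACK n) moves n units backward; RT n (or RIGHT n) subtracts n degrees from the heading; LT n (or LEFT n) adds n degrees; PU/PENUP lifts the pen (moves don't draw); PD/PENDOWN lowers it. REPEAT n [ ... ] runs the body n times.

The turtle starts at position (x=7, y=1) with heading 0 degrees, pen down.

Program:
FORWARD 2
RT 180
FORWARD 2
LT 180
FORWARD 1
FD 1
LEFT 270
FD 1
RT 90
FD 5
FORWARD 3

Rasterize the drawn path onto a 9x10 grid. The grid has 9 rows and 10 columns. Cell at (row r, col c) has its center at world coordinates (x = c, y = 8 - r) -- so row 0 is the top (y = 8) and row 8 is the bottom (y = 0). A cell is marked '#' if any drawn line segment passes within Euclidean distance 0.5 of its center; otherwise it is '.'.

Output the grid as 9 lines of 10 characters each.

Answer: ..........
..........
..........
..........
..........
..........
..........
.......###
.#########

Derivation:
Segment 0: (7,1) -> (9,1)
Segment 1: (9,1) -> (7,1)
Segment 2: (7,1) -> (8,1)
Segment 3: (8,1) -> (9,1)
Segment 4: (9,1) -> (9,-0)
Segment 5: (9,-0) -> (4,0)
Segment 6: (4,0) -> (1,0)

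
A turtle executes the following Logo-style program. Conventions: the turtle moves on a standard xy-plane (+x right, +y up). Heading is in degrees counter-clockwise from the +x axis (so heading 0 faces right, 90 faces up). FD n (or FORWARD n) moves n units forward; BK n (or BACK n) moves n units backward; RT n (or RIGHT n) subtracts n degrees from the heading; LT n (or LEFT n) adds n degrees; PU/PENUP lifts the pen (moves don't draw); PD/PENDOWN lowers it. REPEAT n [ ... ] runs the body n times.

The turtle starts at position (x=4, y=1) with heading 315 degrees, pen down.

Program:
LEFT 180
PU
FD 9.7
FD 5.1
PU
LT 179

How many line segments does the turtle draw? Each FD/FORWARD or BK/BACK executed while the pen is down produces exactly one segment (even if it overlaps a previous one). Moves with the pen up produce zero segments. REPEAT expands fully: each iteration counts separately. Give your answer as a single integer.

Answer: 0

Derivation:
Executing turtle program step by step:
Start: pos=(4,1), heading=315, pen down
LT 180: heading 315 -> 135
PU: pen up
FD 9.7: (4,1) -> (-2.859,7.859) [heading=135, move]
FD 5.1: (-2.859,7.859) -> (-6.465,11.465) [heading=135, move]
PU: pen up
LT 179: heading 135 -> 314
Final: pos=(-6.465,11.465), heading=314, 0 segment(s) drawn
Segments drawn: 0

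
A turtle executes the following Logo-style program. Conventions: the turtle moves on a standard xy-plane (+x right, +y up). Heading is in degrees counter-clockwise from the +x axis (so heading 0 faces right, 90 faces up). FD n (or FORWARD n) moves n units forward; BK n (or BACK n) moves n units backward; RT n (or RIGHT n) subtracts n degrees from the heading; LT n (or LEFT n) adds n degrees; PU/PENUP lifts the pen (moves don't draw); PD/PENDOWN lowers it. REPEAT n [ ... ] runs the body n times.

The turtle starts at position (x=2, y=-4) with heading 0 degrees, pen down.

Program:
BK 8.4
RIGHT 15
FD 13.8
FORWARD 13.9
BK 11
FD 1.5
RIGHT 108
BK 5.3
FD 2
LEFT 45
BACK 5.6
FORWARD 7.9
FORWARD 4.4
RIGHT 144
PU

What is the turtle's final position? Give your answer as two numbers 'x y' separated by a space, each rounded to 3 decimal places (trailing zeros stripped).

Answer: 14.37 -12.496

Derivation:
Executing turtle program step by step:
Start: pos=(2,-4), heading=0, pen down
BK 8.4: (2,-4) -> (-6.4,-4) [heading=0, draw]
RT 15: heading 0 -> 345
FD 13.8: (-6.4,-4) -> (6.93,-7.572) [heading=345, draw]
FD 13.9: (6.93,-7.572) -> (20.356,-11.169) [heading=345, draw]
BK 11: (20.356,-11.169) -> (9.731,-8.322) [heading=345, draw]
FD 1.5: (9.731,-8.322) -> (11.18,-8.711) [heading=345, draw]
RT 108: heading 345 -> 237
BK 5.3: (11.18,-8.711) -> (14.066,-4.266) [heading=237, draw]
FD 2: (14.066,-4.266) -> (12.977,-5.943) [heading=237, draw]
LT 45: heading 237 -> 282
BK 5.6: (12.977,-5.943) -> (11.813,-0.465) [heading=282, draw]
FD 7.9: (11.813,-0.465) -> (13.455,-8.193) [heading=282, draw]
FD 4.4: (13.455,-8.193) -> (14.37,-12.496) [heading=282, draw]
RT 144: heading 282 -> 138
PU: pen up
Final: pos=(14.37,-12.496), heading=138, 10 segment(s) drawn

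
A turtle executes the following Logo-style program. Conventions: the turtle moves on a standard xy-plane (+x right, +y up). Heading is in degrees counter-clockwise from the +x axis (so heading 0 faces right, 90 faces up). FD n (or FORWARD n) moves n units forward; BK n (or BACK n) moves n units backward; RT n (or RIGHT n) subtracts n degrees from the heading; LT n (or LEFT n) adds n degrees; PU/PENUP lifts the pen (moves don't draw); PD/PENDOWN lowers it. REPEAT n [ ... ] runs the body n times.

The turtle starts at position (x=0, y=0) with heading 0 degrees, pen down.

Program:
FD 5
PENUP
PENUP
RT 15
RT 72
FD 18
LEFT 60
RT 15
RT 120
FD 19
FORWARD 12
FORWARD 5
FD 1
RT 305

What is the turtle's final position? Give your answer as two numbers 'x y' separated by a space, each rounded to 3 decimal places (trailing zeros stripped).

Answer: -29.247 -29.409

Derivation:
Executing turtle program step by step:
Start: pos=(0,0), heading=0, pen down
FD 5: (0,0) -> (5,0) [heading=0, draw]
PU: pen up
PU: pen up
RT 15: heading 0 -> 345
RT 72: heading 345 -> 273
FD 18: (5,0) -> (5.942,-17.975) [heading=273, move]
LT 60: heading 273 -> 333
RT 15: heading 333 -> 318
RT 120: heading 318 -> 198
FD 19: (5.942,-17.975) -> (-12.128,-23.847) [heading=198, move]
FD 12: (-12.128,-23.847) -> (-23.541,-27.555) [heading=198, move]
FD 5: (-23.541,-27.555) -> (-28.296,-29.1) [heading=198, move]
FD 1: (-28.296,-29.1) -> (-29.247,-29.409) [heading=198, move]
RT 305: heading 198 -> 253
Final: pos=(-29.247,-29.409), heading=253, 1 segment(s) drawn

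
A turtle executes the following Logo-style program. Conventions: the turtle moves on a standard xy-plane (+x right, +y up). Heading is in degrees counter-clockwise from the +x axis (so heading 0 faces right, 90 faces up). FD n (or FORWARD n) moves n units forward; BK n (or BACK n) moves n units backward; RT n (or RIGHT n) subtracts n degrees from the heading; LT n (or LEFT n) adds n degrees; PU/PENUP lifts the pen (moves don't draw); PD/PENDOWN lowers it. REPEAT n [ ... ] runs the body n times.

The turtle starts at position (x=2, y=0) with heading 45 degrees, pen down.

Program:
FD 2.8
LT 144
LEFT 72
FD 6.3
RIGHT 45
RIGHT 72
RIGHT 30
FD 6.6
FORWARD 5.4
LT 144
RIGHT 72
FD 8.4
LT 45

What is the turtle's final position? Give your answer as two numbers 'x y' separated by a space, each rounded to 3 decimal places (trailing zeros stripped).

Answer: -10.24 5.842

Derivation:
Executing turtle program step by step:
Start: pos=(2,0), heading=45, pen down
FD 2.8: (2,0) -> (3.98,1.98) [heading=45, draw]
LT 144: heading 45 -> 189
LT 72: heading 189 -> 261
FD 6.3: (3.98,1.98) -> (2.994,-4.243) [heading=261, draw]
RT 45: heading 261 -> 216
RT 72: heading 216 -> 144
RT 30: heading 144 -> 114
FD 6.6: (2.994,-4.243) -> (0.31,1.787) [heading=114, draw]
FD 5.4: (0.31,1.787) -> (-1.886,6.72) [heading=114, draw]
LT 144: heading 114 -> 258
RT 72: heading 258 -> 186
FD 8.4: (-1.886,6.72) -> (-10.24,5.842) [heading=186, draw]
LT 45: heading 186 -> 231
Final: pos=(-10.24,5.842), heading=231, 5 segment(s) drawn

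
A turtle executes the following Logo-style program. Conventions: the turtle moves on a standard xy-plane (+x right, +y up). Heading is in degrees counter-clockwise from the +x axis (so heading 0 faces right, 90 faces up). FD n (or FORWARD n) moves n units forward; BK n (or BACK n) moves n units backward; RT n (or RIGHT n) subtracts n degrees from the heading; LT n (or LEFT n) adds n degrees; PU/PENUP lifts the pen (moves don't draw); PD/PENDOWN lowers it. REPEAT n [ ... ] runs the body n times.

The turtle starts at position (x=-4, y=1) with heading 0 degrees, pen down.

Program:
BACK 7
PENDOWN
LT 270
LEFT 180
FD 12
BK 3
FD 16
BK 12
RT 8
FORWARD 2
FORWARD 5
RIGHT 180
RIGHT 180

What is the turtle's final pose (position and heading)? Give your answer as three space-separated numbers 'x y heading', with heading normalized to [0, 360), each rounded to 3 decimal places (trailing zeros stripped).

Executing turtle program step by step:
Start: pos=(-4,1), heading=0, pen down
BK 7: (-4,1) -> (-11,1) [heading=0, draw]
PD: pen down
LT 270: heading 0 -> 270
LT 180: heading 270 -> 90
FD 12: (-11,1) -> (-11,13) [heading=90, draw]
BK 3: (-11,13) -> (-11,10) [heading=90, draw]
FD 16: (-11,10) -> (-11,26) [heading=90, draw]
BK 12: (-11,26) -> (-11,14) [heading=90, draw]
RT 8: heading 90 -> 82
FD 2: (-11,14) -> (-10.722,15.981) [heading=82, draw]
FD 5: (-10.722,15.981) -> (-10.026,20.932) [heading=82, draw]
RT 180: heading 82 -> 262
RT 180: heading 262 -> 82
Final: pos=(-10.026,20.932), heading=82, 7 segment(s) drawn

Answer: -10.026 20.932 82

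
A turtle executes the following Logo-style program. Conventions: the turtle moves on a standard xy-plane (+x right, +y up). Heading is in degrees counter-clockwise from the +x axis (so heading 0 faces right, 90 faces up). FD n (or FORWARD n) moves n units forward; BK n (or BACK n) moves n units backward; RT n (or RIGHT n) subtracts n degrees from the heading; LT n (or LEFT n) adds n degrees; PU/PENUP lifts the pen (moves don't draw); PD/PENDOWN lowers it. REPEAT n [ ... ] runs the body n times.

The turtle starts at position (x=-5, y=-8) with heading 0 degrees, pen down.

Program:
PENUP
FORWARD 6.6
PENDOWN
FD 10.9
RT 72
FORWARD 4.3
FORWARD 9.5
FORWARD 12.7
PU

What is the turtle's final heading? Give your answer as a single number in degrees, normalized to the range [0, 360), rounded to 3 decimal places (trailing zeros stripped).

Executing turtle program step by step:
Start: pos=(-5,-8), heading=0, pen down
PU: pen up
FD 6.6: (-5,-8) -> (1.6,-8) [heading=0, move]
PD: pen down
FD 10.9: (1.6,-8) -> (12.5,-8) [heading=0, draw]
RT 72: heading 0 -> 288
FD 4.3: (12.5,-8) -> (13.829,-12.09) [heading=288, draw]
FD 9.5: (13.829,-12.09) -> (16.764,-21.125) [heading=288, draw]
FD 12.7: (16.764,-21.125) -> (20.689,-33.203) [heading=288, draw]
PU: pen up
Final: pos=(20.689,-33.203), heading=288, 4 segment(s) drawn

Answer: 288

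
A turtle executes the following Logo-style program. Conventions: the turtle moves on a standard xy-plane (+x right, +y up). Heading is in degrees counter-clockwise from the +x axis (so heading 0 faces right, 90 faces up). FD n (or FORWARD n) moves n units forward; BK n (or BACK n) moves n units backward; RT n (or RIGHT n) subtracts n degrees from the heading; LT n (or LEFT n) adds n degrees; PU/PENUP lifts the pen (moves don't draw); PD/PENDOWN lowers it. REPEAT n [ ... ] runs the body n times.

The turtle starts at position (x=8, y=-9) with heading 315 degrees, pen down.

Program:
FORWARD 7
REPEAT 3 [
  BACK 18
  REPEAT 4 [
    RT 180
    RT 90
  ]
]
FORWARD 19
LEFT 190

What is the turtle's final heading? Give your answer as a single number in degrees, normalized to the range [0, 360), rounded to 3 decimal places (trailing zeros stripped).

Answer: 145

Derivation:
Executing turtle program step by step:
Start: pos=(8,-9), heading=315, pen down
FD 7: (8,-9) -> (12.95,-13.95) [heading=315, draw]
REPEAT 3 [
  -- iteration 1/3 --
  BK 18: (12.95,-13.95) -> (0.222,-1.222) [heading=315, draw]
  REPEAT 4 [
    -- iteration 1/4 --
    RT 180: heading 315 -> 135
    RT 90: heading 135 -> 45
    -- iteration 2/4 --
    RT 180: heading 45 -> 225
    RT 90: heading 225 -> 135
    -- iteration 3/4 --
    RT 180: heading 135 -> 315
    RT 90: heading 315 -> 225
    -- iteration 4/4 --
    RT 180: heading 225 -> 45
    RT 90: heading 45 -> 315
  ]
  -- iteration 2/3 --
  BK 18: (0.222,-1.222) -> (-12.506,11.506) [heading=315, draw]
  REPEAT 4 [
    -- iteration 1/4 --
    RT 180: heading 315 -> 135
    RT 90: heading 135 -> 45
    -- iteration 2/4 --
    RT 180: heading 45 -> 225
    RT 90: heading 225 -> 135
    -- iteration 3/4 --
    RT 180: heading 135 -> 315
    RT 90: heading 315 -> 225
    -- iteration 4/4 --
    RT 180: heading 225 -> 45
    RT 90: heading 45 -> 315
  ]
  -- iteration 3/3 --
  BK 18: (-12.506,11.506) -> (-25.234,24.234) [heading=315, draw]
  REPEAT 4 [
    -- iteration 1/4 --
    RT 180: heading 315 -> 135
    RT 90: heading 135 -> 45
    -- iteration 2/4 --
    RT 180: heading 45 -> 225
    RT 90: heading 225 -> 135
    -- iteration 3/4 --
    RT 180: heading 135 -> 315
    RT 90: heading 315 -> 225
    -- iteration 4/4 --
    RT 180: heading 225 -> 45
    RT 90: heading 45 -> 315
  ]
]
FD 19: (-25.234,24.234) -> (-11.799,10.799) [heading=315, draw]
LT 190: heading 315 -> 145
Final: pos=(-11.799,10.799), heading=145, 5 segment(s) drawn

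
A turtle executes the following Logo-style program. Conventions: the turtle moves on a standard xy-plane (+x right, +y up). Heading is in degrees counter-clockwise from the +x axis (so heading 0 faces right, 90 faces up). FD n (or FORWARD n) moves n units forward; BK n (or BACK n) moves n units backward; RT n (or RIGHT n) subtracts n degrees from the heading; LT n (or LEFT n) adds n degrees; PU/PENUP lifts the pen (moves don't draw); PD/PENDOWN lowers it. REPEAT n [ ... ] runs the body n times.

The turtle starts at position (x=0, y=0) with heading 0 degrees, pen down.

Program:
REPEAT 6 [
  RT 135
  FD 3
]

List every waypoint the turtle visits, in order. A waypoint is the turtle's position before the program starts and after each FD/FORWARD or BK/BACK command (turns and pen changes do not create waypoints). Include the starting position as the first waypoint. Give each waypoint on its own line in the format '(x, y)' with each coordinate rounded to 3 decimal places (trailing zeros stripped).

Answer: (0, 0)
(-2.121, -2.121)
(-2.121, 0.879)
(0, -1.243)
(-3, -1.243)
(-0.879, 0.879)
(-0.879, -2.121)

Derivation:
Executing turtle program step by step:
Start: pos=(0,0), heading=0, pen down
REPEAT 6 [
  -- iteration 1/6 --
  RT 135: heading 0 -> 225
  FD 3: (0,0) -> (-2.121,-2.121) [heading=225, draw]
  -- iteration 2/6 --
  RT 135: heading 225 -> 90
  FD 3: (-2.121,-2.121) -> (-2.121,0.879) [heading=90, draw]
  -- iteration 3/6 --
  RT 135: heading 90 -> 315
  FD 3: (-2.121,0.879) -> (0,-1.243) [heading=315, draw]
  -- iteration 4/6 --
  RT 135: heading 315 -> 180
  FD 3: (0,-1.243) -> (-3,-1.243) [heading=180, draw]
  -- iteration 5/6 --
  RT 135: heading 180 -> 45
  FD 3: (-3,-1.243) -> (-0.879,0.879) [heading=45, draw]
  -- iteration 6/6 --
  RT 135: heading 45 -> 270
  FD 3: (-0.879,0.879) -> (-0.879,-2.121) [heading=270, draw]
]
Final: pos=(-0.879,-2.121), heading=270, 6 segment(s) drawn
Waypoints (7 total):
(0, 0)
(-2.121, -2.121)
(-2.121, 0.879)
(0, -1.243)
(-3, -1.243)
(-0.879, 0.879)
(-0.879, -2.121)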